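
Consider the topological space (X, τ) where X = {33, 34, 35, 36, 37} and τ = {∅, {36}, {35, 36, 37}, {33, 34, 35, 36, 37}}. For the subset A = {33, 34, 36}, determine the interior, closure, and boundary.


int(A) = {36}, cl(A) = {33, 34, 35, 36, 37}, ∂A = {33, 34, 35, 37}.

Closed sets in (X, τ) are complements of opens:
  closed(X, τ) = {∅, {33, 34}, {33, 34, 35, 37}, {33, 34, 35, 36, 37}}.
int(A) = ⋃ {U ∈ τ : U ⊆ A}. Opens contained in A: ∅, {36}.
Taking the union of these: int(A) = {36}.
cl(A) = ⋂ {C closed : A ⊆ C}. Closed sets containing A: {33, 34, 35, 36, 37}.
Intersecting these: cl(A) = {33, 34, 35, 36, 37}.
∂A = cl(A) ∖ int(A) = {33, 34, 35, 36, 37} ∖ {36} = {33, 34, 35, 37}.


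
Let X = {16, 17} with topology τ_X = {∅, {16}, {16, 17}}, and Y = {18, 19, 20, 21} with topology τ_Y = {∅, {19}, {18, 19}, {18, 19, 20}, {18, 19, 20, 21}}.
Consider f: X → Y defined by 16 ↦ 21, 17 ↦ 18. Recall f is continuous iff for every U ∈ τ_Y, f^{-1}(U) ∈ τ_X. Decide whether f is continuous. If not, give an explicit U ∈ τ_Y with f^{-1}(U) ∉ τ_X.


f is NOT continuous.

Compute f^{-1}(U) for each U ∈ τ_Y:
  U = ∅: f^{-1}(U) = ∅ ∈ τ_X ✓.
  U = {19}: f^{-1}(U) = ∅ ∈ τ_X ✓.
  U = {18, 19}: f^{-1}(U) = {17} ∉ τ_X ✗.
  U = {18, 19, 20}: f^{-1}(U) = {17} ∉ τ_X ✗.
  U = {18, 19, 20, 21}: f^{-1}(U) = {16, 17} ∈ τ_X ✓.
Found U = {18, 19} with f^{-1}(U) = {17} not in τ_X. Therefore f is NOT continuous.


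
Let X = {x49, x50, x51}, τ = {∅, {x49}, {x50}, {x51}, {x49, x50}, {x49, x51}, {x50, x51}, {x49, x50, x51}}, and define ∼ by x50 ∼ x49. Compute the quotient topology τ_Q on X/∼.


X/∼ = {[x49=x50], [x51]}; |τ_Q| = 4.

Equivalence classes: [x49=x50], [x51].
Quotient map π: X → X/∼ sends x49 ↦ [x49=x50], x50 ↦ [x49=x50], x51 ↦ [x51].
For each subset V ⊆ X/∼, compute π^{-1}(V) ⊆ X and check whether π^{-1}(V) ∈ τ. V is open in τ_Q iff π^{-1}(V) ∈ τ.
  V = {}: π^{-1}(V) = ∅ ∈ τ ✓.
  V = {[x49=x50]}: π^{-1}(V) = {x49, x50} ∈ τ ✓.
  V = {[x51]}: π^{-1}(V) = {x51} ∈ τ ✓.
  V = {[x49=x50], [x51]}: π^{-1}(V) = {x49, x50, x51} ∈ τ ✓.
Open sets in the quotient: τ_Q = {{}, {[x49=x50]}, {[x51]}, {[x49=x50], [x51]}} (4 elements).


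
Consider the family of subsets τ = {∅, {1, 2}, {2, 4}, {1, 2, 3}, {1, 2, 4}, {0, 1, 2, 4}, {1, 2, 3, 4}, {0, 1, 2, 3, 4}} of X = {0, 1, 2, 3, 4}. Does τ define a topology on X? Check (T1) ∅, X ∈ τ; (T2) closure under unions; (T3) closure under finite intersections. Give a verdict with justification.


τ is NOT a topology on X.

Axiom (T1): ∅ ∈ τ? Yes; X ∈ τ? Yes.
Axiom (T2/T3): check pairwise unions and intersections of members of τ.
Counterexample for (T3): {1, 2} ∩ {2, 4} = {2} ∉ τ. Therefore τ is NOT a topology.


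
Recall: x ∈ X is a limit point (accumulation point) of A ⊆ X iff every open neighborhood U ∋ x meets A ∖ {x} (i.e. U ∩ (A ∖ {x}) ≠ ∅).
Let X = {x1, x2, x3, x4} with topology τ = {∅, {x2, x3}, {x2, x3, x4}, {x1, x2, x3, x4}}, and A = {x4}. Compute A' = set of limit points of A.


A' = {x1}

For each x ∈ X, list the open sets U ∈ τ with x ∈ U, then check whether U ∩ (A ∖ {x}) ≠ ∅ for every such U.
  x = x1: opens ∋ x are {x1, x2, x3, x4}; each meets A ∖ {x1}, so x IS a limit point.
  x = x2: open {x2, x3} ∋ x has {x2, x3} ∩ (A ∖ {x2}) = ∅, so x is NOT a limit point.
  x = x3: open {x2, x3} ∋ x has {x2, x3} ∩ (A ∖ {x3}) = ∅, so x is NOT a limit point.
  x = x4: open {x2, x3, x4} ∋ x has {x2, x3, x4} ∩ (A ∖ {x4}) = ∅, so x is NOT a limit point.
Collecting: A' = {x1}.


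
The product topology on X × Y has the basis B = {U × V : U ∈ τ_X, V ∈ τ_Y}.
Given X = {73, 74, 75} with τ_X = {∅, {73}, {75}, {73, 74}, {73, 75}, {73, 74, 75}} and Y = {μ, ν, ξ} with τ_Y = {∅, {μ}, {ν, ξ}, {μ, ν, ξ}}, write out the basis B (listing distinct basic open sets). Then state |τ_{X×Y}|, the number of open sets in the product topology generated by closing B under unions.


Basis B = {∅ × ∅, {73} × {μ}, {75} × {μ}, {73, 74} × {μ}, {73, 75} × {μ}, {73} × {ν, ξ}, {75} × {ν, ξ}, {73} × {μ, ν, ξ}, {73, 74, 75} × {μ}, {75} × {μ, ν, ξ}, {73, 74} × {ν, ξ}, {73, 75} × {ν, ξ}, {73, 74} × {μ, ν, ξ}, {73, 75} × {μ, ν, ξ}, {73, 74, 75} × {ν, ξ}, {73, 74, 75} × {μ, ν, ξ}}; |τ_{X×Y}| = 36.

Enumerate products U × V with U ∈ τ_X, V ∈ τ_Y (deduplicated):
  ∅ × ∅ = {} (∅)
  {73} × {μ} = {(73,μ)}
  {75} × {μ} = {(75,μ)}
  {73, 74} × {μ} = {(73,μ), (74,μ)}
  {73, 75} × {μ} = {(73,μ), (75,μ)}
  {73} × {ν, ξ} = {(73,ν), (73,ξ)}
  {75} × {ν, ξ} = {(75,ν), (75,ξ)}
  {73} × {μ, ν, ξ} = {(73,μ), (73,ν), (73,ξ)}
  {73, 74, 75} × {μ} = {(73,μ), (74,μ), (75,μ)}
  {75} × {μ, ν, ξ} = {(75,μ), (75,ν), (75,ξ)}
  {73, 74} × {ν, ξ} = {(73,ν), (73,ξ), (74,ν), (74,ξ)}
  {73, 75} × {ν, ξ} = {(73,ν), (73,ξ), (75,ν), (75,ξ)}
  {73, 74} × {μ, ν, ξ} = {(73,μ), (73,ν), (73,ξ), (74,μ), (74,ν), (74,ξ)}
  {73, 75} × {μ, ν, ξ} = {(73,μ), (73,ν), (73,ξ), (75,μ), (75,ν), (75,ξ)}
  {73, 74, 75} × {ν, ξ} = {(73,ν), (73,ξ), (74,ν), (74,ξ), (75,ν), (75,ξ)}
  {73, 74, 75} × {μ, ν, ξ} = {(73,μ), (73,ν), (73,ξ), (74,μ), (74,ν), (74,ξ), (75,μ), (75,ν), (75,ξ)}
These 16 distinct sets form the basis B.
Close under arbitrary unions to get τ_{X×Y}; counting gives |τ_{X×Y}| = 36.


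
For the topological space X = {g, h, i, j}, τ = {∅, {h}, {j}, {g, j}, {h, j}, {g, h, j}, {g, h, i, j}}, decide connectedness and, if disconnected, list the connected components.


(X, τ) is connected.

Find clopen sets (U ∈ τ with X ∖ U ∈ τ):
  U = ∅, X ∖ U = {g, h, i, j} — both open, so U is clopen.
  U = {g, h, i, j}, X ∖ U = ∅ — both open, so U is clopen.
Only trivial clopens (∅ and X) exist, so (X, τ) is connected.
Compute connected components by grouping points that agree on all clopens:
  component: {g, h, i, j}


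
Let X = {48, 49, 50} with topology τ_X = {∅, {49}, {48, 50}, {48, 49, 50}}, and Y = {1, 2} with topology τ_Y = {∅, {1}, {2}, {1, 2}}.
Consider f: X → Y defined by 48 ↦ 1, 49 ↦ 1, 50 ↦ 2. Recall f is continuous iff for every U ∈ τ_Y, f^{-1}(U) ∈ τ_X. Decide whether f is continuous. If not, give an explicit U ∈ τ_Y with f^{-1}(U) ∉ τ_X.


f is NOT continuous.

Compute f^{-1}(U) for each U ∈ τ_Y:
  U = ∅: f^{-1}(U) = ∅ ∈ τ_X ✓.
  U = {1}: f^{-1}(U) = {48, 49} ∉ τ_X ✗.
  U = {2}: f^{-1}(U) = {50} ∉ τ_X ✗.
  U = {1, 2}: f^{-1}(U) = {48, 49, 50} ∈ τ_X ✓.
Found U = {1} with f^{-1}(U) = {48, 49} not in τ_X. Therefore f is NOT continuous.


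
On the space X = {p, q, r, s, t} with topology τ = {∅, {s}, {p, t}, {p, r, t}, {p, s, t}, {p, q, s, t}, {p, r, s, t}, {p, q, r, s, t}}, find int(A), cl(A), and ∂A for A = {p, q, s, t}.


int(A) = {p, q, s, t}, cl(A) = {p, q, r, s, t}, ∂A = {r}.

Closed sets in (X, τ) are complements of opens:
  closed(X, τ) = {∅, {q}, {r}, {q, r}, {q, s}, {q, r, s}, {p, q, r, t}, {p, q, r, s, t}}.
int(A) = ⋃ {U ∈ τ : U ⊆ A}. Opens contained in A: ∅, {s}, {p, t}, {p, s, t}, {p, q, s, t}.
Taking the union of these: int(A) = {p, q, s, t}.
cl(A) = ⋂ {C closed : A ⊆ C}. Closed sets containing A: {p, q, r, s, t}.
Intersecting these: cl(A) = {p, q, r, s, t}.
∂A = cl(A) ∖ int(A) = {p, q, r, s, t} ∖ {p, q, s, t} = {r}.


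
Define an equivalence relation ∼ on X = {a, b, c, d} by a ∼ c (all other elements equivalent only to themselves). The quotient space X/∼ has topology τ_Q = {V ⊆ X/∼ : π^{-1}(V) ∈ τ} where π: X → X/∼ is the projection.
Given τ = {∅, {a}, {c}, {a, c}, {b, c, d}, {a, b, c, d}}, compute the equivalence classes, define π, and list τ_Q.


X/∼ = {[a=c], [b], [d]}; |τ_Q| = 3.

Equivalence classes: [a=c], [b], [d].
Quotient map π: X → X/∼ sends a ↦ [a=c], b ↦ [b], c ↦ [a=c], d ↦ [d].
For each subset V ⊆ X/∼, compute π^{-1}(V) ⊆ X and check whether π^{-1}(V) ∈ τ. V is open in τ_Q iff π^{-1}(V) ∈ τ.
  V = {}: π^{-1}(V) = ∅ ∈ τ ✓.
  V = {[a=c]}: π^{-1}(V) = {a, c} ∈ τ ✓.
  V = {[b]}: π^{-1}(V) = {b} ∉ τ ✗.
  V = {[a=c], [b]}: π^{-1}(V) = {a, b, c} ∉ τ ✗.
  V = {[d]}: π^{-1}(V) = {d} ∉ τ ✗.
  V = {[a=c], [d]}: π^{-1}(V) = {a, c, d} ∉ τ ✗.
  V = {[b], [d]}: π^{-1}(V) = {b, d} ∉ τ ✗.
  V = {[a=c], [b], [d]}: π^{-1}(V) = {a, b, c, d} ∈ τ ✓.
Open sets in the quotient: τ_Q = {{}, {[a=c]}, {[a=c], [b], [d]}} (3 elements).


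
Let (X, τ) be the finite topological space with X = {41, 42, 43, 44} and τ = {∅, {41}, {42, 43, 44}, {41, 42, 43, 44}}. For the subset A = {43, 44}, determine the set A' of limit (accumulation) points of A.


A' = {42, 43, 44}

For each x ∈ X, list the open sets U ∈ τ with x ∈ U, then check whether U ∩ (A ∖ {x}) ≠ ∅ for every such U.
  x = 41: open {41} ∋ x has {41} ∩ (A ∖ {41}) = ∅, so x is NOT a limit point.
  x = 42: opens ∋ x are {42, 43, 44}, {41, 42, 43, 44}; each meets A ∖ {42}, so x IS a limit point.
  x = 43: opens ∋ x are {42, 43, 44}, {41, 42, 43, 44}; each meets A ∖ {43}, so x IS a limit point.
  x = 44: opens ∋ x are {42, 43, 44}, {41, 42, 43, 44}; each meets A ∖ {44}, so x IS a limit point.
Collecting: A' = {42, 43, 44}.


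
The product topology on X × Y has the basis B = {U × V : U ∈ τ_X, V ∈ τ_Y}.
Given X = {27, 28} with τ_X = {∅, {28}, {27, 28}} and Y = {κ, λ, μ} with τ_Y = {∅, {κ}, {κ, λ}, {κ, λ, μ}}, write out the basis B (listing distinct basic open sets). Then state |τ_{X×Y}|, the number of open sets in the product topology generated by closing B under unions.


Basis B = {∅ × ∅, {28} × {κ}, {27, 28} × {κ}, {28} × {κ, λ}, {28} × {κ, λ, μ}, {27, 28} × {κ, λ}, {27, 28} × {κ, λ, μ}}; |τ_{X×Y}| = 10.

Enumerate products U × V with U ∈ τ_X, V ∈ τ_Y (deduplicated):
  ∅ × ∅ = {} (∅)
  {28} × {κ} = {(28,κ)}
  {27, 28} × {κ} = {(27,κ), (28,κ)}
  {28} × {κ, λ} = {(28,κ), (28,λ)}
  {28} × {κ, λ, μ} = {(28,κ), (28,λ), (28,μ)}
  {27, 28} × {κ, λ} = {(27,κ), (27,λ), (28,κ), (28,λ)}
  {27, 28} × {κ, λ, μ} = {(27,κ), (27,λ), (27,μ), (28,κ), (28,λ), (28,μ)}
These 7 distinct sets form the basis B.
Close under arbitrary unions to get τ_{X×Y}; counting gives |τ_{X×Y}| = 10.


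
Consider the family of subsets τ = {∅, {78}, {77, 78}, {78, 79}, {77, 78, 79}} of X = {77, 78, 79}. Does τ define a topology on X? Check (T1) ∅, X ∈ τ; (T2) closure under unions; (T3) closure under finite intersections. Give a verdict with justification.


τ IS a topology on X.

Axiom (T1): ∅ ∈ τ? Yes; X ∈ τ? Yes.
Axiom (T2/T3): check pairwise unions and intersections of members of τ.
All pairwise intersections and unions checked — each lies in τ. Therefore τ satisfies (T1), (T2), (T3): it IS a topology on X.


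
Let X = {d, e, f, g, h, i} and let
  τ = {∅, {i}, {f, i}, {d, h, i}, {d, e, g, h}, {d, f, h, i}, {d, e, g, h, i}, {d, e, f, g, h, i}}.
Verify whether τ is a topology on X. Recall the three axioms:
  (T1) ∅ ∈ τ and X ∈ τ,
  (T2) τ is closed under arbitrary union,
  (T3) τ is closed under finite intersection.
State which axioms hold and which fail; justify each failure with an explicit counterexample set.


τ is NOT a topology on X.

Axiom (T1): ∅ ∈ τ? Yes; X ∈ τ? Yes.
Axiom (T2/T3): check pairwise unions and intersections of members of τ.
Counterexample for (T3): {d, h, i} ∩ {d, e, g, h} = {d, h} ∉ τ. Therefore τ is NOT a topology.


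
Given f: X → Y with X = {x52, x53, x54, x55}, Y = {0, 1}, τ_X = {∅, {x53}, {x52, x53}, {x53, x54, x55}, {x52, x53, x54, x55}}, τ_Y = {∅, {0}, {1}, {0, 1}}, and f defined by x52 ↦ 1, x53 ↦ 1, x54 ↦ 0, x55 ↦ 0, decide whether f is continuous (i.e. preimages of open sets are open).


f is NOT continuous.

Compute f^{-1}(U) for each U ∈ τ_Y:
  U = ∅: f^{-1}(U) = ∅ ∈ τ_X ✓.
  U = {0}: f^{-1}(U) = {x54, x55} ∉ τ_X ✗.
  U = {1}: f^{-1}(U) = {x52, x53} ∈ τ_X ✓.
  U = {0, 1}: f^{-1}(U) = {x52, x53, x54, x55} ∈ τ_X ✓.
Found U = {0} with f^{-1}(U) = {x54, x55} not in τ_X. Therefore f is NOT continuous.


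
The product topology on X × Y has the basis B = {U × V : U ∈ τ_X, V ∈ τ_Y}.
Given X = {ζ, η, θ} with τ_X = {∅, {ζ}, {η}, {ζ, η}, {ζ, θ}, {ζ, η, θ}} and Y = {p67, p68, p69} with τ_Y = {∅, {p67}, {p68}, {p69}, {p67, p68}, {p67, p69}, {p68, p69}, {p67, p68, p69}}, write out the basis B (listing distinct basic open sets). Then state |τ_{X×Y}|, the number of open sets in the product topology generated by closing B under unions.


Basis B = {∅ × ∅, {ζ} × {p67}, {ζ} × {p68}, {ζ} × {p69}, {η} × {p67}, {η} × {p68}, {η} × {p69}, {ζ} × {p67, p68}, {ζ} × {p67, p69}, {ζ, η} × {p67}, {ζ, θ} × {p67}, {ζ} × {p68, p69}, {ζ, η} × {p68}, {ζ, θ} × {p68}, {ζ, η} × {p69}, {ζ, θ} × {p69}, {η} × {p67, p68}, {η} × {p67, p69}, {η} × {p68, p69}, {ζ} × {p67, p68, p69}, {ζ, η, θ} × {p67}, {ζ, η, θ} × {p68}, {ζ, η, θ} × {p69}, {η} × {p67, p68, p69}, {ζ, η} × {p67, p68}, {ζ, θ} × {p67, p68}, {ζ, η} × {p67, p69}, {ζ, θ} × {p67, p69}, {ζ, η} × {p68, p69}, {ζ, θ} × {p68, p69}, {ζ, η} × {p67, p68, p69}, {ζ, θ} × {p67, p68, p69}, {ζ, η, θ} × {p67, p68}, {ζ, η, θ} × {p67, p69}, {ζ, η, θ} × {p68, p69}, {ζ, η, θ} × {p67, p68, p69}}; |τ_{X×Y}| = 216.

Enumerate products U × V with U ∈ τ_X, V ∈ τ_Y (deduplicated):
  ∅ × ∅ = {} (∅)
  {ζ} × {p67} = {(ζ,p67)}
  {ζ} × {p68} = {(ζ,p68)}
  {ζ} × {p69} = {(ζ,p69)}
  {η} × {p67} = {(η,p67)}
  {η} × {p68} = {(η,p68)}
  {η} × {p69} = {(η,p69)}
  {ζ} × {p67, p68} = {(ζ,p67), (ζ,p68)}
  {ζ} × {p67, p69} = {(ζ,p67), (ζ,p69)}
  {ζ, η} × {p67} = {(ζ,p67), (η,p67)}
  {ζ, θ} × {p67} = {(ζ,p67), (θ,p67)}
  {ζ} × {p68, p69} = {(ζ,p68), (ζ,p69)}
  {ζ, η} × {p68} = {(ζ,p68), (η,p68)}
  {ζ, θ} × {p68} = {(ζ,p68), (θ,p68)}
  {ζ, η} × {p69} = {(ζ,p69), (η,p69)}
  {ζ, θ} × {p69} = {(ζ,p69), (θ,p69)}
  {η} × {p67, p68} = {(η,p67), (η,p68)}
  {η} × {p67, p69} = {(η,p67), (η,p69)}
  {η} × {p68, p69} = {(η,p68), (η,p69)}
  {ζ} × {p67, p68, p69} = {(ζ,p67), (ζ,p68), (ζ,p69)}
  {ζ, η, θ} × {p67} = {(ζ,p67), (η,p67), (θ,p67)}
  {ζ, η, θ} × {p68} = {(ζ,p68), (η,p68), (θ,p68)}
  {ζ, η, θ} × {p69} = {(ζ,p69), (η,p69), (θ,p69)}
  {η} × {p67, p68, p69} = {(η,p67), (η,p68), (η,p69)}
  {ζ, η} × {p67, p68} = {(ζ,p67), (ζ,p68), (η,p67), (η,p68)}
  {ζ, θ} × {p67, p68} = {(ζ,p67), (ζ,p68), (θ,p67), (θ,p68)}
  {ζ, η} × {p67, p69} = {(ζ,p67), (ζ,p69), (η,p67), (η,p69)}
  {ζ, θ} × {p67, p69} = {(ζ,p67), (ζ,p69), (θ,p67), (θ,p69)}
  {ζ, η} × {p68, p69} = {(ζ,p68), (ζ,p69), (η,p68), (η,p69)}
  {ζ, θ} × {p68, p69} = {(ζ,p68), (ζ,p69), (θ,p68), (θ,p69)}
  {ζ, η} × {p67, p68, p69} = {(ζ,p67), (ζ,p68), (ζ,p69), (η,p67), (η,p68), (η,p69)}
  {ζ, θ} × {p67, p68, p69} = {(ζ,p67), (ζ,p68), (ζ,p69), (θ,p67), (θ,p68), (θ,p69)}
  {ζ, η, θ} × {p67, p68} = {(ζ,p67), (ζ,p68), (η,p67), (η,p68), (θ,p67), (θ,p68)}
  {ζ, η, θ} × {p67, p69} = {(ζ,p67), (ζ,p69), (η,p67), (η,p69), (θ,p67), (θ,p69)}
  {ζ, η, θ} × {p68, p69} = {(ζ,p68), (ζ,p69), (η,p68), (η,p69), (θ,p68), (θ,p69)}
  {ζ, η, θ} × {p67, p68, p69} = {(ζ,p67), (ζ,p68), (ζ,p69), (η,p67), (η,p68), (η,p69), (θ,p67), (θ,p68), (θ,p69)}
These 36 distinct sets form the basis B.
Close under arbitrary unions to get τ_{X×Y}; counting gives |τ_{X×Y}| = 216.


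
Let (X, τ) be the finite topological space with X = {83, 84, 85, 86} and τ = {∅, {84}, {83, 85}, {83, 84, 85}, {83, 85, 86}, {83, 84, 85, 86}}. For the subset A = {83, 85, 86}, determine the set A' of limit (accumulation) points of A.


A' = {83, 85, 86}

For each x ∈ X, list the open sets U ∈ τ with x ∈ U, then check whether U ∩ (A ∖ {x}) ≠ ∅ for every such U.
  x = 83: opens ∋ x are {83, 85}, {83, 84, 85}, {83, 85, 86}, {83, 84, 85, 86}; each meets A ∖ {83}, so x IS a limit point.
  x = 84: open {84} ∋ x has {84} ∩ (A ∖ {84}) = ∅, so x is NOT a limit point.
  x = 85: opens ∋ x are {83, 85}, {83, 84, 85}, {83, 85, 86}, {83, 84, 85, 86}; each meets A ∖ {85}, so x IS a limit point.
  x = 86: opens ∋ x are {83, 85, 86}, {83, 84, 85, 86}; each meets A ∖ {86}, so x IS a limit point.
Collecting: A' = {83, 85, 86}.


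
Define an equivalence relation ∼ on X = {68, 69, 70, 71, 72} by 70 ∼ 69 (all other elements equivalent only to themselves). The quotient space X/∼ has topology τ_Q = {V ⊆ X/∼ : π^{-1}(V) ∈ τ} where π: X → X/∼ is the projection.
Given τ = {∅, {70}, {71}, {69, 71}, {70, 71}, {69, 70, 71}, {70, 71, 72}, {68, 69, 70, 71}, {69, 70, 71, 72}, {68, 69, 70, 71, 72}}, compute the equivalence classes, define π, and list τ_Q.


X/∼ = {[68], [69=70], [71], [72]}; |τ_Q| = 6.

Equivalence classes: [68], [69=70], [71], [72].
Quotient map π: X → X/∼ sends 68 ↦ [68], 69 ↦ [69=70], 70 ↦ [69=70], 71 ↦ [71], 72 ↦ [72].
For each subset V ⊆ X/∼, compute π^{-1}(V) ⊆ X and check whether π^{-1}(V) ∈ τ. V is open in τ_Q iff π^{-1}(V) ∈ τ.
  V = {}: π^{-1}(V) = ∅ ∈ τ ✓.
  V = {[68]}: π^{-1}(V) = {68} ∉ τ ✗.
  V = {[69=70]}: π^{-1}(V) = {69, 70} ∉ τ ✗.
  V = {[68], [69=70]}: π^{-1}(V) = {68, 69, 70} ∉ τ ✗.
  V = {[71]}: π^{-1}(V) = {71} ∈ τ ✓.
  V = {[68], [71]}: π^{-1}(V) = {68, 71} ∉ τ ✗.
  V = {[69=70], [71]}: π^{-1}(V) = {69, 70, 71} ∈ τ ✓.
  V = {[68], [69=70], [71]}: π^{-1}(V) = {68, 69, 70, 71} ∈ τ ✓.
  V = {[72]}: π^{-1}(V) = {72} ∉ τ ✗.
  V = {[68], [72]}: π^{-1}(V) = {68, 72} ∉ τ ✗.
  V = {[69=70], [72]}: π^{-1}(V) = {69, 70, 72} ∉ τ ✗.
  V = {[68], [69=70], [72]}: π^{-1}(V) = {68, 69, 70, 72} ∉ τ ✗.
  V = {[71], [72]}: π^{-1}(V) = {71, 72} ∉ τ ✗.
  V = {[68], [71], [72]}: π^{-1}(V) = {68, 71, 72} ∉ τ ✗.
  V = {[69=70], [71], [72]}: π^{-1}(V) = {69, 70, 71, 72} ∈ τ ✓.
  V = {[68], [69=70], [71], [72]}: π^{-1}(V) = {68, 69, 70, 71, 72} ∈ τ ✓.
Open sets in the quotient: τ_Q = {{}, {[71]}, {[69=70], [71]}, {[68], [69=70], [71]}, {[69=70], [71], [72]}, {[68], [69=70], [71], [72]}} (6 elements).


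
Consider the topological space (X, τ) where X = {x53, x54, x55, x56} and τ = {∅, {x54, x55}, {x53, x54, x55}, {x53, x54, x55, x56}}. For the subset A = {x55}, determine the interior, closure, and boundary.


int(A) = ∅, cl(A) = {x53, x54, x55, x56}, ∂A = {x53, x54, x55, x56}.

Closed sets in (X, τ) are complements of opens:
  closed(X, τ) = {∅, {x56}, {x53, x56}, {x53, x54, x55, x56}}.
int(A) = ⋃ {U ∈ τ : U ⊆ A}. Opens contained in A: ∅.
Taking the union of these: int(A) = ∅.
cl(A) = ⋂ {C closed : A ⊆ C}. Closed sets containing A: {x53, x54, x55, x56}.
Intersecting these: cl(A) = {x53, x54, x55, x56}.
∂A = cl(A) ∖ int(A) = {x53, x54, x55, x56} ∖ ∅ = {x53, x54, x55, x56}.


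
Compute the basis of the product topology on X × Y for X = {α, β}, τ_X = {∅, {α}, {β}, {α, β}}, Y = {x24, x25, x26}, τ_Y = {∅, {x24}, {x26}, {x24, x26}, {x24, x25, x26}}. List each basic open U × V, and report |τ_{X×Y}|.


Basis B = {∅ × ∅, {α} × {x24}, {α} × {x26}, {β} × {x24}, {β} × {x26}, {α} × {x24, x26}, {α, β} × {x24}, {α, β} × {x26}, {β} × {x24, x26}, {α} × {x24, x25, x26}, {β} × {x24, x25, x26}, {α, β} × {x24, x26}, {α, β} × {x24, x25, x26}}; |τ_{X×Y}| = 25.

Enumerate products U × V with U ∈ τ_X, V ∈ τ_Y (deduplicated):
  ∅ × ∅ = {} (∅)
  {α} × {x24} = {(α,x24)}
  {α} × {x26} = {(α,x26)}
  {β} × {x24} = {(β,x24)}
  {β} × {x26} = {(β,x26)}
  {α} × {x24, x26} = {(α,x24), (α,x26)}
  {α, β} × {x24} = {(α,x24), (β,x24)}
  {α, β} × {x26} = {(α,x26), (β,x26)}
  {β} × {x24, x26} = {(β,x24), (β,x26)}
  {α} × {x24, x25, x26} = {(α,x24), (α,x25), (α,x26)}
  {β} × {x24, x25, x26} = {(β,x24), (β,x25), (β,x26)}
  {α, β} × {x24, x26} = {(α,x24), (α,x26), (β,x24), (β,x26)}
  {α, β} × {x24, x25, x26} = {(α,x24), (α,x25), (α,x26), (β,x24), (β,x25), (β,x26)}
These 13 distinct sets form the basis B.
Close under arbitrary unions to get τ_{X×Y}; counting gives |τ_{X×Y}| = 25.


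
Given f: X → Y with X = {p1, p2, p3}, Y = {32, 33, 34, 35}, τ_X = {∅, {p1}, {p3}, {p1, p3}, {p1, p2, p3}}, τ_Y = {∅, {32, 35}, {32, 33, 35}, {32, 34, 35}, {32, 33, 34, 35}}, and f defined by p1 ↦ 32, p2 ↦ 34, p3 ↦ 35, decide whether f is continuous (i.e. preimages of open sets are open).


f IS continuous.

Compute f^{-1}(U) for each U ∈ τ_Y:
  U = ∅: f^{-1}(U) = ∅ ∈ τ_X ✓.
  U = {32, 35}: f^{-1}(U) = {p1, p3} ∈ τ_X ✓.
  U = {32, 33, 35}: f^{-1}(U) = {p1, p3} ∈ τ_X ✓.
  U = {32, 34, 35}: f^{-1}(U) = {p1, p2, p3} ∈ τ_X ✓.
  U = {32, 33, 34, 35}: f^{-1}(U) = {p1, p2, p3} ∈ τ_X ✓.
Every preimage lies in τ_X, so f IS continuous.


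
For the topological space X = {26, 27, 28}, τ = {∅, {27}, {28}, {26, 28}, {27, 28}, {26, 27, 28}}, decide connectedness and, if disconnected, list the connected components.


(X, τ) is disconnected; components = [{27}, {26, 28}].

Find clopen sets (U ∈ τ with X ∖ U ∈ τ):
  U = ∅, X ∖ U = {26, 27, 28} — both open, so U is clopen.
  U = {27}, X ∖ U = {26, 28} — both open, so U is clopen.
  U = {26, 28}, X ∖ U = {27} — both open, so U is clopen.
  U = {26, 27, 28}, X ∖ U = ∅ — both open, so U is clopen.
Nontrivial clopen(s) exist: e.g. {27}. So (X, τ) is disconnected.
Compute connected components by grouping points that agree on all clopens:
  component: {27}
  component: {26, 28}


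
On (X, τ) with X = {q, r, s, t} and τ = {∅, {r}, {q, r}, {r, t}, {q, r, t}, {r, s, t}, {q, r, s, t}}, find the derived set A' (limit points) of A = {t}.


A' = {s}

For each x ∈ X, list the open sets U ∈ τ with x ∈ U, then check whether U ∩ (A ∖ {x}) ≠ ∅ for every such U.
  x = q: open {q, r} ∋ x has {q, r} ∩ (A ∖ {q}) = ∅, so x is NOT a limit point.
  x = r: open {r} ∋ x has {r} ∩ (A ∖ {r}) = ∅, so x is NOT a limit point.
  x = s: opens ∋ x are {r, s, t}, {q, r, s, t}; each meets A ∖ {s}, so x IS a limit point.
  x = t: open {r, t} ∋ x has {r, t} ∩ (A ∖ {t}) = ∅, so x is NOT a limit point.
Collecting: A' = {s}.


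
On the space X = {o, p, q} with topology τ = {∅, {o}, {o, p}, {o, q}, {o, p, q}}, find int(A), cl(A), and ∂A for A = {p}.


int(A) = ∅, cl(A) = {p}, ∂A = {p}.

Closed sets in (X, τ) are complements of opens:
  closed(X, τ) = {∅, {p}, {q}, {p, q}, {o, p, q}}.
int(A) = ⋃ {U ∈ τ : U ⊆ A}. Opens contained in A: ∅.
Taking the union of these: int(A) = ∅.
cl(A) = ⋂ {C closed : A ⊆ C}. Closed sets containing A: {p}, {p, q}, {o, p, q}.
Intersecting these: cl(A) = {p}.
∂A = cl(A) ∖ int(A) = {p} ∖ ∅ = {p}.


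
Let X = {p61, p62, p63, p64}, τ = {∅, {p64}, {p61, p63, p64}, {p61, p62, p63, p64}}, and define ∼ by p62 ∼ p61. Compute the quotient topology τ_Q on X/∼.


X/∼ = {[p61=p62], [p63], [p64]}; |τ_Q| = 3.

Equivalence classes: [p61=p62], [p63], [p64].
Quotient map π: X → X/∼ sends p61 ↦ [p61=p62], p62 ↦ [p61=p62], p63 ↦ [p63], p64 ↦ [p64].
For each subset V ⊆ X/∼, compute π^{-1}(V) ⊆ X and check whether π^{-1}(V) ∈ τ. V is open in τ_Q iff π^{-1}(V) ∈ τ.
  V = {}: π^{-1}(V) = ∅ ∈ τ ✓.
  V = {[p61=p62]}: π^{-1}(V) = {p61, p62} ∉ τ ✗.
  V = {[p63]}: π^{-1}(V) = {p63} ∉ τ ✗.
  V = {[p61=p62], [p63]}: π^{-1}(V) = {p61, p62, p63} ∉ τ ✗.
  V = {[p64]}: π^{-1}(V) = {p64} ∈ τ ✓.
  V = {[p61=p62], [p64]}: π^{-1}(V) = {p61, p62, p64} ∉ τ ✗.
  V = {[p63], [p64]}: π^{-1}(V) = {p63, p64} ∉ τ ✗.
  V = {[p61=p62], [p63], [p64]}: π^{-1}(V) = {p61, p62, p63, p64} ∈ τ ✓.
Open sets in the quotient: τ_Q = {{}, {[p64]}, {[p61=p62], [p63], [p64]}} (3 elements).


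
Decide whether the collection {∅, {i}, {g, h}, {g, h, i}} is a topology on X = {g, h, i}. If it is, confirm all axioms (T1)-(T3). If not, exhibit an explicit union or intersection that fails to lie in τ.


τ IS a topology on X.

Axiom (T1): ∅ ∈ τ? Yes; X ∈ τ? Yes.
Axiom (T2/T3): check pairwise unions and intersections of members of τ.
All pairwise intersections and unions checked — each lies in τ. Therefore τ satisfies (T1), (T2), (T3): it IS a topology on X.


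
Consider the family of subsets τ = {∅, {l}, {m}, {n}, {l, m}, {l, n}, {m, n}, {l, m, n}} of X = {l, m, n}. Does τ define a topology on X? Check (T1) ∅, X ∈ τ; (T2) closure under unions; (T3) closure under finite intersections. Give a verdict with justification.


τ IS a topology on X.

Axiom (T1): ∅ ∈ τ? Yes; X ∈ τ? Yes.
Axiom (T2/T3): check pairwise unions and intersections of members of τ.
All pairwise intersections and unions checked — each lies in τ. Therefore τ satisfies (T1), (T2), (T3): it IS a topology on X.


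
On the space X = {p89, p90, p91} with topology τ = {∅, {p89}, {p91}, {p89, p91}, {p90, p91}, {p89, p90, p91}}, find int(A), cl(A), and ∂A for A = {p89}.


int(A) = {p89}, cl(A) = {p89}, ∂A = ∅.

Closed sets in (X, τ) are complements of opens:
  closed(X, τ) = {∅, {p89}, {p90}, {p89, p90}, {p90, p91}, {p89, p90, p91}}.
int(A) = ⋃ {U ∈ τ : U ⊆ A}. Opens contained in A: ∅, {p89}.
Taking the union of these: int(A) = {p89}.
cl(A) = ⋂ {C closed : A ⊆ C}. Closed sets containing A: {p89}, {p89, p90}, {p89, p90, p91}.
Intersecting these: cl(A) = {p89}.
∂A = cl(A) ∖ int(A) = {p89} ∖ {p89} = ∅.


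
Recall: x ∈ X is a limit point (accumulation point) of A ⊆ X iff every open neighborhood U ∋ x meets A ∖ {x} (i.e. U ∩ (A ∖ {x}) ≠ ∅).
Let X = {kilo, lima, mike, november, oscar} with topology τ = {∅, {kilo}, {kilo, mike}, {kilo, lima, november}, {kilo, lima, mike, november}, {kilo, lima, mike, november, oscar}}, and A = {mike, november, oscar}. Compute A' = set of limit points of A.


A' = {lima, oscar}

For each x ∈ X, list the open sets U ∈ τ with x ∈ U, then check whether U ∩ (A ∖ {x}) ≠ ∅ for every such U.
  x = kilo: open {kilo} ∋ x has {kilo} ∩ (A ∖ {kilo}) = ∅, so x is NOT a limit point.
  x = lima: opens ∋ x are {kilo, lima, november}, {kilo, lima, mike, november}, {kilo, lima, mike, november, oscar}; each meets A ∖ {lima}, so x IS a limit point.
  x = mike: open {kilo, mike} ∋ x has {kilo, mike} ∩ (A ∖ {mike}) = ∅, so x is NOT a limit point.
  x = november: open {kilo, lima, november} ∋ x has {kilo, lima, november} ∩ (A ∖ {november}) = ∅, so x is NOT a limit point.
  x = oscar: opens ∋ x are {kilo, lima, mike, november, oscar}; each meets A ∖ {oscar}, so x IS a limit point.
Collecting: A' = {lima, oscar}.


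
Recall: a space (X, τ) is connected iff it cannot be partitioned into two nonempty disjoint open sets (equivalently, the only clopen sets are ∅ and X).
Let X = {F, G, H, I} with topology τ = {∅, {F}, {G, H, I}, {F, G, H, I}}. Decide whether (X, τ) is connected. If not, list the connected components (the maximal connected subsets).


(X, τ) is disconnected; components = [{F}, {G, H, I}].

Find clopen sets (U ∈ τ with X ∖ U ∈ τ):
  U = ∅, X ∖ U = {F, G, H, I} — both open, so U is clopen.
  U = {F}, X ∖ U = {G, H, I} — both open, so U is clopen.
  U = {G, H, I}, X ∖ U = {F} — both open, so U is clopen.
  U = {F, G, H, I}, X ∖ U = ∅ — both open, so U is clopen.
Nontrivial clopen(s) exist: e.g. {F}. So (X, τ) is disconnected.
Compute connected components by grouping points that agree on all clopens:
  component: {F}
  component: {G, H, I}


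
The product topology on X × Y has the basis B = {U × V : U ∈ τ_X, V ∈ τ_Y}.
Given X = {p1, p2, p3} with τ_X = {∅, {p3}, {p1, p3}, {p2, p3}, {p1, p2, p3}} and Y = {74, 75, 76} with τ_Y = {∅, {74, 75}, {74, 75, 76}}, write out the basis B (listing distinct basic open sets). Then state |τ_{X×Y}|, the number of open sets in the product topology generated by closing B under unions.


Basis B = {∅ × ∅, {p3} × {74, 75}, {p3} × {74, 75, 76}, {p1, p3} × {74, 75}, {p2, p3} × {74, 75}, {p1, p3} × {74, 75, 76}, {p1, p2, p3} × {74, 75}, {p2, p3} × {74, 75, 76}, {p1, p2, p3} × {74, 75, 76}}; |τ_{X×Y}| = 14.

Enumerate products U × V with U ∈ τ_X, V ∈ τ_Y (deduplicated):
  ∅ × ∅ = {} (∅)
  {p3} × {74, 75} = {(p3,74), (p3,75)}
  {p3} × {74, 75, 76} = {(p3,74), (p3,75), (p3,76)}
  {p1, p3} × {74, 75} = {(p1,74), (p1,75), (p3,74), (p3,75)}
  {p2, p3} × {74, 75} = {(p2,74), (p2,75), (p3,74), (p3,75)}
  {p1, p3} × {74, 75, 76} = {(p1,74), (p1,75), (p1,76), (p3,74), (p3,75), (p3,76)}
  {p1, p2, p3} × {74, 75} = {(p1,74), (p1,75), (p2,74), (p2,75), (p3,74), (p3,75)}
  {p2, p3} × {74, 75, 76} = {(p2,74), (p2,75), (p2,76), (p3,74), (p3,75), (p3,76)}
  {p1, p2, p3} × {74, 75, 76} = {(p1,74), (p1,75), (p1,76), (p2,74), (p2,75), (p2,76), (p3,74), (p3,75), (p3,76)}
These 9 distinct sets form the basis B.
Close under arbitrary unions to get τ_{X×Y}; counting gives |τ_{X×Y}| = 14.


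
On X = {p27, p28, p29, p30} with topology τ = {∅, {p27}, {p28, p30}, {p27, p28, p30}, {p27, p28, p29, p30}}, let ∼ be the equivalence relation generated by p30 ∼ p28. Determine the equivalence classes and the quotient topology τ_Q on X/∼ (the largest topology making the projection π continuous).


X/∼ = {[p27], [p28=p30], [p29]}; |τ_Q| = 5.

Equivalence classes: [p27], [p28=p30], [p29].
Quotient map π: X → X/∼ sends p27 ↦ [p27], p28 ↦ [p28=p30], p29 ↦ [p29], p30 ↦ [p28=p30].
For each subset V ⊆ X/∼, compute π^{-1}(V) ⊆ X and check whether π^{-1}(V) ∈ τ. V is open in τ_Q iff π^{-1}(V) ∈ τ.
  V = {}: π^{-1}(V) = ∅ ∈ τ ✓.
  V = {[p27]}: π^{-1}(V) = {p27} ∈ τ ✓.
  V = {[p28=p30]}: π^{-1}(V) = {p28, p30} ∈ τ ✓.
  V = {[p27], [p28=p30]}: π^{-1}(V) = {p27, p28, p30} ∈ τ ✓.
  V = {[p29]}: π^{-1}(V) = {p29} ∉ τ ✗.
  V = {[p27], [p29]}: π^{-1}(V) = {p27, p29} ∉ τ ✗.
  V = {[p28=p30], [p29]}: π^{-1}(V) = {p28, p29, p30} ∉ τ ✗.
  V = {[p27], [p28=p30], [p29]}: π^{-1}(V) = {p27, p28, p29, p30} ∈ τ ✓.
Open sets in the quotient: τ_Q = {{}, {[p27]}, {[p28=p30]}, {[p27], [p28=p30]}, {[p27], [p28=p30], [p29]}} (5 elements).


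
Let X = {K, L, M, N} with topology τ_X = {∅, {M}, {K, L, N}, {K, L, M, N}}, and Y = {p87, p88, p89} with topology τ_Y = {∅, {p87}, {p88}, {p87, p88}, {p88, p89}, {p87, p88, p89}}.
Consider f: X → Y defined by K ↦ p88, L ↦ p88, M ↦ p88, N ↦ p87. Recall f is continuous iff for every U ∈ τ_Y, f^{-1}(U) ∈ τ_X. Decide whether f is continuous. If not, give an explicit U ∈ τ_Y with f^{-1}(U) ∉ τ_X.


f is NOT continuous.

Compute f^{-1}(U) for each U ∈ τ_Y:
  U = ∅: f^{-1}(U) = ∅ ∈ τ_X ✓.
  U = {p87}: f^{-1}(U) = {N} ∉ τ_X ✗.
  U = {p88}: f^{-1}(U) = {K, L, M} ∉ τ_X ✗.
  U = {p87, p88}: f^{-1}(U) = {K, L, M, N} ∈ τ_X ✓.
  U = {p88, p89}: f^{-1}(U) = {K, L, M} ∉ τ_X ✗.
  U = {p87, p88, p89}: f^{-1}(U) = {K, L, M, N} ∈ τ_X ✓.
Found U = {p87} with f^{-1}(U) = {N} not in τ_X. Therefore f is NOT continuous.


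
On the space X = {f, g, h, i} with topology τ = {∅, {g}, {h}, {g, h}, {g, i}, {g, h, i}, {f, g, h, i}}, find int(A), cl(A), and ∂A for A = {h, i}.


int(A) = {h}, cl(A) = {f, h, i}, ∂A = {f, i}.

Closed sets in (X, τ) are complements of opens:
  closed(X, τ) = {∅, {f}, {f, h}, {f, i}, {f, g, i}, {f, h, i}, {f, g, h, i}}.
int(A) = ⋃ {U ∈ τ : U ⊆ A}. Opens contained in A: ∅, {h}.
Taking the union of these: int(A) = {h}.
cl(A) = ⋂ {C closed : A ⊆ C}. Closed sets containing A: {f, h, i}, {f, g, h, i}.
Intersecting these: cl(A) = {f, h, i}.
∂A = cl(A) ∖ int(A) = {f, h, i} ∖ {h} = {f, i}.


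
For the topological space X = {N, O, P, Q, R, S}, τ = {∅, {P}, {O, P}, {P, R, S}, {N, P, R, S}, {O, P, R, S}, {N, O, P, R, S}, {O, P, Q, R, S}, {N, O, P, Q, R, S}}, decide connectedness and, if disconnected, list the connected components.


(X, τ) is connected.

Find clopen sets (U ∈ τ with X ∖ U ∈ τ):
  U = ∅, X ∖ U = {N, O, P, Q, R, S} — both open, so U is clopen.
  U = {N, O, P, Q, R, S}, X ∖ U = ∅ — both open, so U is clopen.
Only trivial clopens (∅ and X) exist, so (X, τ) is connected.
Compute connected components by grouping points that agree on all clopens:
  component: {N, O, P, Q, R, S}


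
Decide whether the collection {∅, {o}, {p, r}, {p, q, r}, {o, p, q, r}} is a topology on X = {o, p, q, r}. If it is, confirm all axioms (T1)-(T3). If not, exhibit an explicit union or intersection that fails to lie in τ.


τ is NOT a topology on X.

Axiom (T1): ∅ ∈ τ? Yes; X ∈ τ? Yes.
Axiom (T2/T3): check pairwise unions and intersections of members of τ.
Counterexample for (T2): {o} ∪ {p, r} = {o, p, r} ∉ τ. Therefore τ is NOT a topology.


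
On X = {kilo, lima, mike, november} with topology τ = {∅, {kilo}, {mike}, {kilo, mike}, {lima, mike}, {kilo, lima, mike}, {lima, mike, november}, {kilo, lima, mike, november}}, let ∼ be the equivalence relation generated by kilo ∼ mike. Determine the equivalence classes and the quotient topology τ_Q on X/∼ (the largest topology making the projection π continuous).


X/∼ = {[kilo=mike], [lima], [november]}; |τ_Q| = 4.

Equivalence classes: [kilo=mike], [lima], [november].
Quotient map π: X → X/∼ sends kilo ↦ [kilo=mike], lima ↦ [lima], mike ↦ [kilo=mike], november ↦ [november].
For each subset V ⊆ X/∼, compute π^{-1}(V) ⊆ X and check whether π^{-1}(V) ∈ τ. V is open in τ_Q iff π^{-1}(V) ∈ τ.
  V = {}: π^{-1}(V) = ∅ ∈ τ ✓.
  V = {[kilo=mike]}: π^{-1}(V) = {kilo, mike} ∈ τ ✓.
  V = {[lima]}: π^{-1}(V) = {lima} ∉ τ ✗.
  V = {[kilo=mike], [lima]}: π^{-1}(V) = {kilo, lima, mike} ∈ τ ✓.
  V = {[november]}: π^{-1}(V) = {november} ∉ τ ✗.
  V = {[kilo=mike], [november]}: π^{-1}(V) = {kilo, mike, november} ∉ τ ✗.
  V = {[lima], [november]}: π^{-1}(V) = {lima, november} ∉ τ ✗.
  V = {[kilo=mike], [lima], [november]}: π^{-1}(V) = {kilo, lima, mike, november} ∈ τ ✓.
Open sets in the quotient: τ_Q = {{}, {[kilo=mike]}, {[kilo=mike], [lima]}, {[kilo=mike], [lima], [november]}} (4 elements).


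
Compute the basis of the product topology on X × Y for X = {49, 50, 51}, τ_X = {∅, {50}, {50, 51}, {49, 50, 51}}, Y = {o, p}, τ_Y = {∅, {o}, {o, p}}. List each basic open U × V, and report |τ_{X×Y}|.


Basis B = {∅ × ∅, {50} × {o}, {50} × {o, p}, {50, 51} × {o}, {49, 50, 51} × {o}, {50, 51} × {o, p}, {49, 50, 51} × {o, p}}; |τ_{X×Y}| = 10.

Enumerate products U × V with U ∈ τ_X, V ∈ τ_Y (deduplicated):
  ∅ × ∅ = {} (∅)
  {50} × {o} = {(50,o)}
  {50} × {o, p} = {(50,o), (50,p)}
  {50, 51} × {o} = {(50,o), (51,o)}
  {49, 50, 51} × {o} = {(49,o), (50,o), (51,o)}
  {50, 51} × {o, p} = {(50,o), (50,p), (51,o), (51,p)}
  {49, 50, 51} × {o, p} = {(49,o), (49,p), (50,o), (50,p), (51,o), (51,p)}
These 7 distinct sets form the basis B.
Close under arbitrary unions to get τ_{X×Y}; counting gives |τ_{X×Y}| = 10.


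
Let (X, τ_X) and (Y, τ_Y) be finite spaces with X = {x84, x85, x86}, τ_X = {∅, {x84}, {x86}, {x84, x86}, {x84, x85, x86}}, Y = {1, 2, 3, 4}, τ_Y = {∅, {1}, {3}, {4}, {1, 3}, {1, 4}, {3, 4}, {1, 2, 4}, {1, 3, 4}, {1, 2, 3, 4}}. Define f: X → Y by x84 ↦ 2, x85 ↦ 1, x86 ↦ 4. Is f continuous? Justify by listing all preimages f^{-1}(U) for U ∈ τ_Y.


f is NOT continuous.

Compute f^{-1}(U) for each U ∈ τ_Y:
  U = ∅: f^{-1}(U) = ∅ ∈ τ_X ✓.
  U = {1}: f^{-1}(U) = {x85} ∉ τ_X ✗.
  U = {3}: f^{-1}(U) = ∅ ∈ τ_X ✓.
  U = {4}: f^{-1}(U) = {x86} ∈ τ_X ✓.
  U = {1, 3}: f^{-1}(U) = {x85} ∉ τ_X ✗.
  U = {1, 4}: f^{-1}(U) = {x85, x86} ∉ τ_X ✗.
  U = {3, 4}: f^{-1}(U) = {x86} ∈ τ_X ✓.
  U = {1, 2, 4}: f^{-1}(U) = {x84, x85, x86} ∈ τ_X ✓.
  U = {1, 3, 4}: f^{-1}(U) = {x85, x86} ∉ τ_X ✗.
  U = {1, 2, 3, 4}: f^{-1}(U) = {x84, x85, x86} ∈ τ_X ✓.
Found U = {1} with f^{-1}(U) = {x85} not in τ_X. Therefore f is NOT continuous.


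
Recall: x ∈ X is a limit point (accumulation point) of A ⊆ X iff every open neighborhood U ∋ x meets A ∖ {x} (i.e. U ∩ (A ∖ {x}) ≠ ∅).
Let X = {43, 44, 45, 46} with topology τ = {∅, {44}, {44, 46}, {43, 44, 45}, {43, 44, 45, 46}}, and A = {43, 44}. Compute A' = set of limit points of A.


A' = {43, 45, 46}

For each x ∈ X, list the open sets U ∈ τ with x ∈ U, then check whether U ∩ (A ∖ {x}) ≠ ∅ for every such U.
  x = 43: opens ∋ x are {43, 44, 45}, {43, 44, 45, 46}; each meets A ∖ {43}, so x IS a limit point.
  x = 44: open {44} ∋ x has {44} ∩ (A ∖ {44}) = ∅, so x is NOT a limit point.
  x = 45: opens ∋ x are {43, 44, 45}, {43, 44, 45, 46}; each meets A ∖ {45}, so x IS a limit point.
  x = 46: opens ∋ x are {44, 46}, {43, 44, 45, 46}; each meets A ∖ {46}, so x IS a limit point.
Collecting: A' = {43, 45, 46}.


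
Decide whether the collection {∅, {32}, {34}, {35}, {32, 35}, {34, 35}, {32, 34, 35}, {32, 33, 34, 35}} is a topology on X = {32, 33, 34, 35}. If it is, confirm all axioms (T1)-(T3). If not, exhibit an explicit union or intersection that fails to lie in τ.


τ is NOT a topology on X.

Axiom (T1): ∅ ∈ τ? Yes; X ∈ τ? Yes.
Axiom (T2/T3): check pairwise unions and intersections of members of τ.
Counterexample for (T2): {32} ∪ {34} = {32, 34} ∉ τ. Therefore τ is NOT a topology.


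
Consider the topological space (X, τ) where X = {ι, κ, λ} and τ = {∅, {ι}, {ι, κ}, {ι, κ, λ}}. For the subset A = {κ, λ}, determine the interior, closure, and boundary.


int(A) = ∅, cl(A) = {κ, λ}, ∂A = {κ, λ}.

Closed sets in (X, τ) are complements of opens:
  closed(X, τ) = {∅, {λ}, {κ, λ}, {ι, κ, λ}}.
int(A) = ⋃ {U ∈ τ : U ⊆ A}. Opens contained in A: ∅.
Taking the union of these: int(A) = ∅.
cl(A) = ⋂ {C closed : A ⊆ C}. Closed sets containing A: {κ, λ}, {ι, κ, λ}.
Intersecting these: cl(A) = {κ, λ}.
∂A = cl(A) ∖ int(A) = {κ, λ} ∖ ∅ = {κ, λ}.


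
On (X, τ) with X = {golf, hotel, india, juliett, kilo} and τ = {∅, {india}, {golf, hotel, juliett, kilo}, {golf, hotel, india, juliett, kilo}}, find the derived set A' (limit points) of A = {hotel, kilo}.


A' = {golf, hotel, juliett, kilo}

For each x ∈ X, list the open sets U ∈ τ with x ∈ U, then check whether U ∩ (A ∖ {x}) ≠ ∅ for every such U.
  x = golf: opens ∋ x are {golf, hotel, juliett, kilo}, {golf, hotel, india, juliett, kilo}; each meets A ∖ {golf}, so x IS a limit point.
  x = hotel: opens ∋ x are {golf, hotel, juliett, kilo}, {golf, hotel, india, juliett, kilo}; each meets A ∖ {hotel}, so x IS a limit point.
  x = india: open {india} ∋ x has {india} ∩ (A ∖ {india}) = ∅, so x is NOT a limit point.
  x = juliett: opens ∋ x are {golf, hotel, juliett, kilo}, {golf, hotel, india, juliett, kilo}; each meets A ∖ {juliett}, so x IS a limit point.
  x = kilo: opens ∋ x are {golf, hotel, juliett, kilo}, {golf, hotel, india, juliett, kilo}; each meets A ∖ {kilo}, so x IS a limit point.
Collecting: A' = {golf, hotel, juliett, kilo}.


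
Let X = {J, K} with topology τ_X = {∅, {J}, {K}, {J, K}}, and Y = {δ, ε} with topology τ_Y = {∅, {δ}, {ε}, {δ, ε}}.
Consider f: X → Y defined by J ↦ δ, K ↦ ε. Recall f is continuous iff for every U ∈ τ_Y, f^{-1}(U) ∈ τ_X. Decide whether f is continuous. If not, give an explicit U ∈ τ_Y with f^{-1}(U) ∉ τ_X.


f IS continuous.

Compute f^{-1}(U) for each U ∈ τ_Y:
  U = ∅: f^{-1}(U) = ∅ ∈ τ_X ✓.
  U = {δ}: f^{-1}(U) = {J} ∈ τ_X ✓.
  U = {ε}: f^{-1}(U) = {K} ∈ τ_X ✓.
  U = {δ, ε}: f^{-1}(U) = {J, K} ∈ τ_X ✓.
Every preimage lies in τ_X, so f IS continuous.


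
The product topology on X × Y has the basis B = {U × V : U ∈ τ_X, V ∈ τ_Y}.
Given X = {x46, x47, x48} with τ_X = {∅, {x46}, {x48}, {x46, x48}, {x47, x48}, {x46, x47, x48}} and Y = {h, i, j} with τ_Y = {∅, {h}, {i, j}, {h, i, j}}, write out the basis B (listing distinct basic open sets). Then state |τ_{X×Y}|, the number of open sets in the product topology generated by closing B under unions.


Basis B = {∅ × ∅, {x46} × {h}, {x48} × {h}, {x46, x48} × {h}, {x46} × {i, j}, {x47, x48} × {h}, {x48} × {i, j}, {x46} × {h, i, j}, {x46, x47, x48} × {h}, {x48} × {h, i, j}, {x46, x48} × {i, j}, {x47, x48} × {i, j}, {x46, x48} × {h, i, j}, {x46, x47, x48} × {i, j}, {x47, x48} × {h, i, j}, {x46, x47, x48} × {h, i, j}}; |τ_{X×Y}| = 36.

Enumerate products U × V with U ∈ τ_X, V ∈ τ_Y (deduplicated):
  ∅ × ∅ = {} (∅)
  {x46} × {h} = {(x46,h)}
  {x48} × {h} = {(x48,h)}
  {x46, x48} × {h} = {(x46,h), (x48,h)}
  {x46} × {i, j} = {(x46,i), (x46,j)}
  {x47, x48} × {h} = {(x47,h), (x48,h)}
  {x48} × {i, j} = {(x48,i), (x48,j)}
  {x46} × {h, i, j} = {(x46,h), (x46,i), (x46,j)}
  {x46, x47, x48} × {h} = {(x46,h), (x47,h), (x48,h)}
  {x48} × {h, i, j} = {(x48,h), (x48,i), (x48,j)}
  {x46, x48} × {i, j} = {(x46,i), (x46,j), (x48,i), (x48,j)}
  {x47, x48} × {i, j} = {(x47,i), (x47,j), (x48,i), (x48,j)}
  {x46, x48} × {h, i, j} = {(x46,h), (x46,i), (x46,j), (x48,h), (x48,i), (x48,j)}
  {x46, x47, x48} × {i, j} = {(x46,i), (x46,j), (x47,i), (x47,j), (x48,i), (x48,j)}
  {x47, x48} × {h, i, j} = {(x47,h), (x47,i), (x47,j), (x48,h), (x48,i), (x48,j)}
  {x46, x47, x48} × {h, i, j} = {(x46,h), (x46,i), (x46,j), (x47,h), (x47,i), (x47,j), (x48,h), (x48,i), (x48,j)}
These 16 distinct sets form the basis B.
Close under arbitrary unions to get τ_{X×Y}; counting gives |τ_{X×Y}| = 36.
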